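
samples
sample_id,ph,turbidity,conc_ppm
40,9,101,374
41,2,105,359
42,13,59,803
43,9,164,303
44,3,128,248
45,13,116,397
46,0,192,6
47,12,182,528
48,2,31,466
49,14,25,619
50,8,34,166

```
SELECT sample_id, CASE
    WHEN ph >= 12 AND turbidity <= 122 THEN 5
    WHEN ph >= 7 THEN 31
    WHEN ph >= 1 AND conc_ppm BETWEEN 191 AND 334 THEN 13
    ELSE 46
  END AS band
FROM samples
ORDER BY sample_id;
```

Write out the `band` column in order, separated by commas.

31, 46, 5, 31, 13, 5, 46, 31, 46, 5, 31

sample_id=40: ph >= 7 → 31
sample_id=41: ELSE → 46
sample_id=42: ph >= 12 AND turbidity <= 122 → 5
sample_id=43: ph >= 7 → 31
sample_id=44: ph >= 1 AND conc_ppm BETWEEN 191 AND 334 → 13
sample_id=45: ph >= 12 AND turbidity <= 122 → 5
sample_id=46: ELSE → 46
sample_id=47: ph >= 7 → 31
sample_id=48: ELSE → 46
sample_id=49: ph >= 12 AND turbidity <= 122 → 5
sample_id=50: ph >= 7 → 31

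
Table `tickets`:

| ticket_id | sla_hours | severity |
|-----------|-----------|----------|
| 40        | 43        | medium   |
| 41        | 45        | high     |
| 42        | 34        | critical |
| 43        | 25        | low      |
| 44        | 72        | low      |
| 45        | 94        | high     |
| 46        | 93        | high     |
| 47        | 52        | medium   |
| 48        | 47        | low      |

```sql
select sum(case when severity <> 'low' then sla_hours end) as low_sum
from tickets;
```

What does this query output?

361

ticket_id=40: ✓ → 43
ticket_id=41: ✓ → 45
ticket_id=42: ✓ → 34
ticket_id=43: ✗
ticket_id=44: ✗
ticket_id=45: ✓ → 94
ticket_id=46: ✓ → 93
ticket_id=47: ✓ → 52
ticket_id=48: ✗
low_sum = 43 + 45 + 34 + 94 + 93 + 52 = 361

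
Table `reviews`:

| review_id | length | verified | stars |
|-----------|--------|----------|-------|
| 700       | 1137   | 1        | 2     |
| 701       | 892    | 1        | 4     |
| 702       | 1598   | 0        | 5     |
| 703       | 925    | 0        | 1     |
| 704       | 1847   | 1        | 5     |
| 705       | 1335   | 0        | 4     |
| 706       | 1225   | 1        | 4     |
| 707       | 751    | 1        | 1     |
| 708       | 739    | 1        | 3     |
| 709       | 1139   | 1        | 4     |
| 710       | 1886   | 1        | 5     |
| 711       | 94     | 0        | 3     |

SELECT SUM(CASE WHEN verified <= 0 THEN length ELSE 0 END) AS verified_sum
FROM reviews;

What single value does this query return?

3952

review_id=700: ✗
review_id=701: ✗
review_id=702: ✓ → 1598
review_id=703: ✓ → 925
review_id=704: ✗
review_id=705: ✓ → 1335
review_id=706: ✗
review_id=707: ✗
review_id=708: ✗
review_id=709: ✗
review_id=710: ✗
review_id=711: ✓ → 94
verified_sum = 1598 + 925 + 1335 + 94 = 3952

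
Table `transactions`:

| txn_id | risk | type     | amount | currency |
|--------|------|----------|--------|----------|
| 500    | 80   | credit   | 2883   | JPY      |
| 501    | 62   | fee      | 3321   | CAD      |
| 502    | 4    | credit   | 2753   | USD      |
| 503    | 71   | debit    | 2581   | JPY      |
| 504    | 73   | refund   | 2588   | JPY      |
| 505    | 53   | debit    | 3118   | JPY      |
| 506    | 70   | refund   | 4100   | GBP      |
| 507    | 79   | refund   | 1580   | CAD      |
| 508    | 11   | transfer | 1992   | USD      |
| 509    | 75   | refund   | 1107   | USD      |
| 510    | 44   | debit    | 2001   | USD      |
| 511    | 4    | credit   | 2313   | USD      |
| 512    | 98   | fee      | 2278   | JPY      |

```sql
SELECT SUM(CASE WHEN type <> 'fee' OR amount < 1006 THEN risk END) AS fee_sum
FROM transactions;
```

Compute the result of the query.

txn_id=500: ✓ → 80
txn_id=501: ✗
txn_id=502: ✓ → 4
txn_id=503: ✓ → 71
txn_id=504: ✓ → 73
txn_id=505: ✓ → 53
txn_id=506: ✓ → 70
txn_id=507: ✓ → 79
txn_id=508: ✓ → 11
txn_id=509: ✓ → 75
txn_id=510: ✓ → 44
txn_id=511: ✓ → 4
txn_id=512: ✗
fee_sum = 80 + 4 + 71 + 73 + 53 + 70 + 79 + 11 + 75 + 44 + 4 = 564

564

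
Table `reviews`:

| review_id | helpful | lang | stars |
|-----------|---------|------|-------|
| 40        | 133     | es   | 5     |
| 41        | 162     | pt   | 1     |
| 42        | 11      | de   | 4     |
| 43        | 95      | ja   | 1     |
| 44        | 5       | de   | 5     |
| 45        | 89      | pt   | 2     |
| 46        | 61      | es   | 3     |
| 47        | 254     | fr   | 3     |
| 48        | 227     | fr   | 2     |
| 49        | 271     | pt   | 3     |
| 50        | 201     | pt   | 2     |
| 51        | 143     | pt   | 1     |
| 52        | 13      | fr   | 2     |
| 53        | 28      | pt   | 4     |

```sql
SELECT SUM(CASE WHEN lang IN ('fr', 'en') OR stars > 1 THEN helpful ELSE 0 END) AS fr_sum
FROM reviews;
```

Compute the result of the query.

review_id=40: ✓ → 133
review_id=41: ✗
review_id=42: ✓ → 11
review_id=43: ✗
review_id=44: ✓ → 5
review_id=45: ✓ → 89
review_id=46: ✓ → 61
review_id=47: ✓ → 254
review_id=48: ✓ → 227
review_id=49: ✓ → 271
review_id=50: ✓ → 201
review_id=51: ✗
review_id=52: ✓ → 13
review_id=53: ✓ → 28
fr_sum = 133 + 11 + 5 + 89 + 61 + 254 + 227 + 271 + 201 + 13 + 28 = 1293

1293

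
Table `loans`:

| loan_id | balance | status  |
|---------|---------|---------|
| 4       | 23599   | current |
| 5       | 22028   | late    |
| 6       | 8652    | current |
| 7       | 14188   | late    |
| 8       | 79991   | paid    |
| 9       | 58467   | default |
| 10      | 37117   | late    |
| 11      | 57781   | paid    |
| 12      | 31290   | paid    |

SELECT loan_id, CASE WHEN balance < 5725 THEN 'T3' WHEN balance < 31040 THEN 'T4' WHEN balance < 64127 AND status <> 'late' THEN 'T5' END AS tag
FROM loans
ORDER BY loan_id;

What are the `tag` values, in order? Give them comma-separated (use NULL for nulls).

T4, T4, T4, T4, NULL, T5, NULL, T5, T5

loan_id=4: balance < 31040 → T4
loan_id=5: balance < 31040 → T4
loan_id=6: balance < 31040 → T4
loan_id=7: balance < 31040 → T4
loan_id=8: (no match → NULL) → NULL
loan_id=9: balance < 64127 AND status <> 'late' → T5
loan_id=10: (no match → NULL) → NULL
loan_id=11: balance < 64127 AND status <> 'late' → T5
loan_id=12: balance < 64127 AND status <> 'late' → T5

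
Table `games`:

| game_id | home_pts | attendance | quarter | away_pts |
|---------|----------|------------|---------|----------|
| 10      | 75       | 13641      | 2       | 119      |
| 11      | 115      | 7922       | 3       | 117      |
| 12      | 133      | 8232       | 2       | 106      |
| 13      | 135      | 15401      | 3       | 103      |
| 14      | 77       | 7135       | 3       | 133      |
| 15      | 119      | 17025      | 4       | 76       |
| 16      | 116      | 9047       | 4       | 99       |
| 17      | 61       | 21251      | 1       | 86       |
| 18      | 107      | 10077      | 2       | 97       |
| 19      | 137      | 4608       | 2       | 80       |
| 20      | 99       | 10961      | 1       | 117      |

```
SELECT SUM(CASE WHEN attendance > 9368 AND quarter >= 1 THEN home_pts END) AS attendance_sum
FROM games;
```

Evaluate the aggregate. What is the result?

596

game_id=10: ✓ → 75
game_id=11: ✗
game_id=12: ✗
game_id=13: ✓ → 135
game_id=14: ✗
game_id=15: ✓ → 119
game_id=16: ✗
game_id=17: ✓ → 61
game_id=18: ✓ → 107
game_id=19: ✗
game_id=20: ✓ → 99
attendance_sum = 75 + 135 + 119 + 61 + 107 + 99 = 596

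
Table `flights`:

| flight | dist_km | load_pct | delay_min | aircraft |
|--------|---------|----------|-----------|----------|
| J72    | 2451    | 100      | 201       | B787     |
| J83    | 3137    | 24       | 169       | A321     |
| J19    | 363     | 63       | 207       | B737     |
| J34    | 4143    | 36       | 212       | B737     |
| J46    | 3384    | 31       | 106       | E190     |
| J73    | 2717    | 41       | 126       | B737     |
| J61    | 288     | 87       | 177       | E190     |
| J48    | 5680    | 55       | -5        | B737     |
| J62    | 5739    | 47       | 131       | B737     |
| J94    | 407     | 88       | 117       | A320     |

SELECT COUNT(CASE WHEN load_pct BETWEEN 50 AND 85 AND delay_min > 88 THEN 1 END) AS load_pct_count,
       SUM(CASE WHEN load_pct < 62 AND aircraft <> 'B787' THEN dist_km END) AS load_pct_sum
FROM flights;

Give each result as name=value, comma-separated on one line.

[load_pct_count: load_pct BETWEEN 50 AND 85 AND delay_min > 88]
flight=J72: ✗
flight=J83: ✗
flight=J19: ✓ → 1
flight=J34: ✗
flight=J46: ✗
flight=J73: ✗
flight=J61: ✗
flight=J48: ✗
flight=J62: ✗
flight=J94: ✗
load_pct_count = COUNT(1) = 1
—
[load_pct_sum: load_pct < 62 AND aircraft <> 'B787']
flight=J72: ✗
flight=J83: ✓ → 3137
flight=J19: ✗
flight=J34: ✓ → 4143
flight=J46: ✓ → 3384
flight=J73: ✓ → 2717
flight=J61: ✗
flight=J48: ✓ → 5680
flight=J62: ✓ → 5739
flight=J94: ✗
load_pct_sum = 3137 + 4143 + 3384 + 2717 + 5680 + 5739 = 24800

load_pct_count=1, load_pct_sum=24800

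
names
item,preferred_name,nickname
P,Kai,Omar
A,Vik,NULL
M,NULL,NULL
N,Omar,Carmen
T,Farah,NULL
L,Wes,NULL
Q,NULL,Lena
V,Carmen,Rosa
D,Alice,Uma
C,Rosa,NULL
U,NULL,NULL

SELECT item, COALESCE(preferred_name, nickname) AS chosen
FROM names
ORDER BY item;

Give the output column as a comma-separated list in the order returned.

item=A: preferred_name=Vik → Vik
item=C: preferred_name=Rosa → Rosa
item=D: preferred_name=Alice → Alice
item=L: preferred_name=Wes → Wes
item=M: preferred_name=NULL, nickname=NULL (all NULL) → NULL
item=N: preferred_name=Omar → Omar
item=P: preferred_name=Kai → Kai
item=Q: preferred_name=NULL, nickname=Lena → Lena
item=T: preferred_name=Farah → Farah
item=U: preferred_name=NULL, nickname=NULL (all NULL) → NULL
item=V: preferred_name=Carmen → Carmen

Vik, Rosa, Alice, Wes, NULL, Omar, Kai, Lena, Farah, NULL, Carmen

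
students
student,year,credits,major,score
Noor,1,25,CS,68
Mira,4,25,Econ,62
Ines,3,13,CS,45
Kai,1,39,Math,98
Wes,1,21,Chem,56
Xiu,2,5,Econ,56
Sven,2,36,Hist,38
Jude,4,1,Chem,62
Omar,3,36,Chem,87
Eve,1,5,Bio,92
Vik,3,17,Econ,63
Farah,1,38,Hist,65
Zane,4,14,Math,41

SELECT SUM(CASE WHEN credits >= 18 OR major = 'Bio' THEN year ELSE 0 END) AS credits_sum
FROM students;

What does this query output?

student=Noor: ✓ → 1
student=Mira: ✓ → 4
student=Ines: ✗
student=Kai: ✓ → 1
student=Wes: ✓ → 1
student=Xiu: ✗
student=Sven: ✓ → 2
student=Jude: ✗
student=Omar: ✓ → 3
student=Eve: ✓ → 1
student=Vik: ✗
student=Farah: ✓ → 1
student=Zane: ✗
credits_sum = 1 + 4 + 1 + 1 + 2 + 3 + 1 + 1 = 14

14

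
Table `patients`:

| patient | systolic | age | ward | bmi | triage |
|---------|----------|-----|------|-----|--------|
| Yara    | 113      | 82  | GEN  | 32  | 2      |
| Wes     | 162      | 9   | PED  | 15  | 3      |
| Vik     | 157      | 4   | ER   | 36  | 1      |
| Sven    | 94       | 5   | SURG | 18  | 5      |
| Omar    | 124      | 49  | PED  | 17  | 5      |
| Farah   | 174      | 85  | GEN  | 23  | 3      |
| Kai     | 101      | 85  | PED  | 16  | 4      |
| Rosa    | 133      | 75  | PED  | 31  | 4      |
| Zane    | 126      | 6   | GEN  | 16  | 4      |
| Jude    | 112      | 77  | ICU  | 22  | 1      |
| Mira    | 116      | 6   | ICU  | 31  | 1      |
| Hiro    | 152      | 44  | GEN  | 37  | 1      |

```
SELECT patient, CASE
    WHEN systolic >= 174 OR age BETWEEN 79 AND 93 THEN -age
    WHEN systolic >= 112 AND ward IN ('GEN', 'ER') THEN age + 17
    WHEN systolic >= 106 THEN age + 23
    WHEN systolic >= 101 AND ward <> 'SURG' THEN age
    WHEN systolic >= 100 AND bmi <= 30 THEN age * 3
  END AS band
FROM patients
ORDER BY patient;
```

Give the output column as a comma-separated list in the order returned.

patient=Farah: systolic >= 174 OR age BETWEEN 79 AND 93 → -85
patient=Hiro: systolic >= 112 AND ward IN ('GEN', 'ER') → 61
patient=Jude: systolic >= 106 → 100
patient=Kai: systolic >= 174 OR age BETWEEN 79 AND 93 → -85
patient=Mira: systolic >= 106 → 29
patient=Omar: systolic >= 106 → 72
patient=Rosa: systolic >= 106 → 98
patient=Sven: (no match → NULL) → NULL
patient=Vik: systolic >= 112 AND ward IN ('GEN', 'ER') → 21
patient=Wes: systolic >= 106 → 32
patient=Yara: systolic >= 174 OR age BETWEEN 79 AND 93 → -82
patient=Zane: systolic >= 112 AND ward IN ('GEN', 'ER') → 23

-85, 61, 100, -85, 29, 72, 98, NULL, 21, 32, -82, 23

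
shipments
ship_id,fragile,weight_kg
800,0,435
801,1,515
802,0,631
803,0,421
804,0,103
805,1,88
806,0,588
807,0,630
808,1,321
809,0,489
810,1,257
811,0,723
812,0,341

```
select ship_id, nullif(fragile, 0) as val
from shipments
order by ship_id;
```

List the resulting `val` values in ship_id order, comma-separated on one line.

NULL, 1, NULL, NULL, NULL, 1, NULL, NULL, 1, NULL, 1, NULL, NULL

ship_id=800: fragile=0 vs 0: equal → NULL
ship_id=801: fragile=1 vs 0: differ → 1
ship_id=802: fragile=0 vs 0: equal → NULL
ship_id=803: fragile=0 vs 0: equal → NULL
ship_id=804: fragile=0 vs 0: equal → NULL
ship_id=805: fragile=1 vs 0: differ → 1
ship_id=806: fragile=0 vs 0: equal → NULL
ship_id=807: fragile=0 vs 0: equal → NULL
ship_id=808: fragile=1 vs 0: differ → 1
ship_id=809: fragile=0 vs 0: equal → NULL
ship_id=810: fragile=1 vs 0: differ → 1
ship_id=811: fragile=0 vs 0: equal → NULL
ship_id=812: fragile=0 vs 0: equal → NULL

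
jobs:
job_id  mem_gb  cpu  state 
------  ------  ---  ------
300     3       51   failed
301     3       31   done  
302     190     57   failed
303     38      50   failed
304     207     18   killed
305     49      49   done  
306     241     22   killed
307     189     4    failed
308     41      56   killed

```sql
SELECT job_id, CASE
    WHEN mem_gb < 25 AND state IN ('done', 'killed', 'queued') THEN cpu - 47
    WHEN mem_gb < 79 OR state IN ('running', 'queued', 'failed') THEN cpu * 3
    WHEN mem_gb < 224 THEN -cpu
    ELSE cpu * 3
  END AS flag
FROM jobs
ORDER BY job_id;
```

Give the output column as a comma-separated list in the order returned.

job_id=300: mem_gb < 79 OR state IN ('running', 'queued', 'failed') → 153
job_id=301: mem_gb < 25 AND state IN ('done', 'killed', 'queued') → -16
job_id=302: mem_gb < 79 OR state IN ('running', 'queued', 'failed') → 171
job_id=303: mem_gb < 79 OR state IN ('running', 'queued', 'failed') → 150
job_id=304: mem_gb < 224 → -18
job_id=305: mem_gb < 79 OR state IN ('running', 'queued', 'failed') → 147
job_id=306: ELSE → 66
job_id=307: mem_gb < 79 OR state IN ('running', 'queued', 'failed') → 12
job_id=308: mem_gb < 79 OR state IN ('running', 'queued', 'failed') → 168

153, -16, 171, 150, -18, 147, 66, 12, 168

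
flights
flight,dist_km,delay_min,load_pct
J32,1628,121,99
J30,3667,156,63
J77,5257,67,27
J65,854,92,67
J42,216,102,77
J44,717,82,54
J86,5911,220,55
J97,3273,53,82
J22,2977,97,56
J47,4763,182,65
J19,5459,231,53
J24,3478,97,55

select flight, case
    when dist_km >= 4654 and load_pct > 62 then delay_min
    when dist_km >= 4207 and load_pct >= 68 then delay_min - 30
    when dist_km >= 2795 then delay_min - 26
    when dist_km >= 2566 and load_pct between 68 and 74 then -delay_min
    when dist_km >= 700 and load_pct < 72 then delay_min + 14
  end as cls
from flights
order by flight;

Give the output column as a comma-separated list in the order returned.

flight=J19: dist_km >= 2795 → 205
flight=J22: dist_km >= 2795 → 71
flight=J24: dist_km >= 2795 → 71
flight=J30: dist_km >= 2795 → 130
flight=J32: (no match → NULL) → NULL
flight=J42: (no match → NULL) → NULL
flight=J44: dist_km >= 700 and load_pct < 72 → 96
flight=J47: dist_km >= 4654 and load_pct > 62 → 182
flight=J65: dist_km >= 700 and load_pct < 72 → 106
flight=J77: dist_km >= 2795 → 41
flight=J86: dist_km >= 2795 → 194
flight=J97: dist_km >= 2795 → 27

205, 71, 71, 130, NULL, NULL, 96, 182, 106, 41, 194, 27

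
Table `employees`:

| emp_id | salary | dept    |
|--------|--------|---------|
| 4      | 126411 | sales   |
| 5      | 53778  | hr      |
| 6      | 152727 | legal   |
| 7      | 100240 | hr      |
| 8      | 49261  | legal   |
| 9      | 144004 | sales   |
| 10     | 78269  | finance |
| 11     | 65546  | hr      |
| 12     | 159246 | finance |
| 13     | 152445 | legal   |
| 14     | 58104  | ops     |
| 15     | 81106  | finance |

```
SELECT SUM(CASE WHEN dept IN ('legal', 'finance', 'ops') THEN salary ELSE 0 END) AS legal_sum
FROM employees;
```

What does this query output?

emp_id=4: ✗
emp_id=5: ✗
emp_id=6: ✓ → 152727
emp_id=7: ✗
emp_id=8: ✓ → 49261
emp_id=9: ✗
emp_id=10: ✓ → 78269
emp_id=11: ✗
emp_id=12: ✓ → 159246
emp_id=13: ✓ → 152445
emp_id=14: ✓ → 58104
emp_id=15: ✓ → 81106
legal_sum = 152727 + 49261 + 78269 + 159246 + 152445 + 58104 + 81106 = 731158

731158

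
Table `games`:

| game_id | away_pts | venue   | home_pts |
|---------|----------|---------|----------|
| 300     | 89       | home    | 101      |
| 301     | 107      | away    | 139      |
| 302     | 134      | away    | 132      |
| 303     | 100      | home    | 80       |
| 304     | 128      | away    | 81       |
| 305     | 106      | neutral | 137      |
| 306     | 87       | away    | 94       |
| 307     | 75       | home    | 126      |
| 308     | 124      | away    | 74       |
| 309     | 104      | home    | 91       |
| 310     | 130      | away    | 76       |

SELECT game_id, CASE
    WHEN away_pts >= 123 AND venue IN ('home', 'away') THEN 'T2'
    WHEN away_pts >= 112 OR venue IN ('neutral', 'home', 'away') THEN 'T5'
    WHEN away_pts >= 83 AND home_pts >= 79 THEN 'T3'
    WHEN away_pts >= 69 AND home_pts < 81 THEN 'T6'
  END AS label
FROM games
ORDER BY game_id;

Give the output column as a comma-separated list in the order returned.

game_id=300: away_pts >= 112 OR venue IN ('neutral', 'home', 'away') → T5
game_id=301: away_pts >= 112 OR venue IN ('neutral', 'home', 'away') → T5
game_id=302: away_pts >= 123 AND venue IN ('home', 'away') → T2
game_id=303: away_pts >= 112 OR venue IN ('neutral', 'home', 'away') → T5
game_id=304: away_pts >= 123 AND venue IN ('home', 'away') → T2
game_id=305: away_pts >= 112 OR venue IN ('neutral', 'home', 'away') → T5
game_id=306: away_pts >= 112 OR venue IN ('neutral', 'home', 'away') → T5
game_id=307: away_pts >= 112 OR venue IN ('neutral', 'home', 'away') → T5
game_id=308: away_pts >= 123 AND venue IN ('home', 'away') → T2
game_id=309: away_pts >= 112 OR venue IN ('neutral', 'home', 'away') → T5
game_id=310: away_pts >= 123 AND venue IN ('home', 'away') → T2

T5, T5, T2, T5, T2, T5, T5, T5, T2, T5, T2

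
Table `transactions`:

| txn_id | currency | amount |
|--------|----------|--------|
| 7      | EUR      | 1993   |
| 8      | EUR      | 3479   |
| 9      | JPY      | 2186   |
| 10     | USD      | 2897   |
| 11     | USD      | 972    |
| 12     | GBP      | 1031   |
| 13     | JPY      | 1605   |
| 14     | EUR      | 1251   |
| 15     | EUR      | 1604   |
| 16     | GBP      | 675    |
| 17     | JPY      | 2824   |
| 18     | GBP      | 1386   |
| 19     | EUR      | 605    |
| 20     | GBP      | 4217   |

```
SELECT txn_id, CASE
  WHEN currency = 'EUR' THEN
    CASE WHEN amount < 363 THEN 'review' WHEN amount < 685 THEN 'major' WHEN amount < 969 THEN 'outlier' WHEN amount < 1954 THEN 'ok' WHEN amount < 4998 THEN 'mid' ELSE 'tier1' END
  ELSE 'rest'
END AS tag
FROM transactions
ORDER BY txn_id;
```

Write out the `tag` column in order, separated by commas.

txn_id=7: currency='EUR' → inner[amount < 4998] → mid
txn_id=8: currency='EUR' → inner[amount < 4998] → mid
txn_id=9: currency='JPY' → outer ELSE → rest
txn_id=10: currency='USD' → outer ELSE → rest
txn_id=11: currency='USD' → outer ELSE → rest
txn_id=12: currency='GBP' → outer ELSE → rest
txn_id=13: currency='JPY' → outer ELSE → rest
txn_id=14: currency='EUR' → inner[amount < 1954] → ok
txn_id=15: currency='EUR' → inner[amount < 1954] → ok
txn_id=16: currency='GBP' → outer ELSE → rest
txn_id=17: currency='JPY' → outer ELSE → rest
txn_id=18: currency='GBP' → outer ELSE → rest
txn_id=19: currency='EUR' → inner[amount < 685] → major
txn_id=20: currency='GBP' → outer ELSE → rest

mid, mid, rest, rest, rest, rest, rest, ok, ok, rest, rest, rest, major, rest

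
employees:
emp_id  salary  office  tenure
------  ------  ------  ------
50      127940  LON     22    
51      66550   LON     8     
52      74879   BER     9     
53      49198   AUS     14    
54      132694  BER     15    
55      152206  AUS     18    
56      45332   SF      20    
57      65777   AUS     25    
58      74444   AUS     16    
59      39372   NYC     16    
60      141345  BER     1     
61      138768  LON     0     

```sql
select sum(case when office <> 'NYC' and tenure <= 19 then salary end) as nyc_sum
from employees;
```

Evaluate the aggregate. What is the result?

emp_id=50: ✗
emp_id=51: ✓ → 66550
emp_id=52: ✓ → 74879
emp_id=53: ✓ → 49198
emp_id=54: ✓ → 132694
emp_id=55: ✓ → 152206
emp_id=56: ✗
emp_id=57: ✗
emp_id=58: ✓ → 74444
emp_id=59: ✗
emp_id=60: ✓ → 141345
emp_id=61: ✓ → 138768
nyc_sum = 66550 + 74879 + 49198 + 132694 + 152206 + 74444 + 141345 + 138768 = 830084

830084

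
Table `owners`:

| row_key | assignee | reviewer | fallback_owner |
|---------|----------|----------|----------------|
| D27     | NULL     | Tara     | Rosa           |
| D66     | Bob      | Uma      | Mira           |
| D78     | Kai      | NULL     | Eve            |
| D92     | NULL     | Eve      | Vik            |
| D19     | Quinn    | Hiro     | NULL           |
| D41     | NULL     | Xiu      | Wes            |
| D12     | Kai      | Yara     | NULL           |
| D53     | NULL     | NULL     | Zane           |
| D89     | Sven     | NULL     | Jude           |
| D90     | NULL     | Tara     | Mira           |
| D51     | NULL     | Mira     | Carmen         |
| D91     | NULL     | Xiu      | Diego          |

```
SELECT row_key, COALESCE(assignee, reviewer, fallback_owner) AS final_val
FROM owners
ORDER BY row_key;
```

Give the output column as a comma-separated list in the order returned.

Kai, Quinn, Tara, Xiu, Mira, Zane, Bob, Kai, Sven, Tara, Xiu, Eve

row_key=D12: assignee=Kai → Kai
row_key=D19: assignee=Quinn → Quinn
row_key=D27: assignee=NULL, reviewer=Tara → Tara
row_key=D41: assignee=NULL, reviewer=Xiu → Xiu
row_key=D51: assignee=NULL, reviewer=Mira → Mira
row_key=D53: assignee=NULL, reviewer=NULL, fallback_owner=Zane → Zane
row_key=D66: assignee=Bob → Bob
row_key=D78: assignee=Kai → Kai
row_key=D89: assignee=Sven → Sven
row_key=D90: assignee=NULL, reviewer=Tara → Tara
row_key=D91: assignee=NULL, reviewer=Xiu → Xiu
row_key=D92: assignee=NULL, reviewer=Eve → Eve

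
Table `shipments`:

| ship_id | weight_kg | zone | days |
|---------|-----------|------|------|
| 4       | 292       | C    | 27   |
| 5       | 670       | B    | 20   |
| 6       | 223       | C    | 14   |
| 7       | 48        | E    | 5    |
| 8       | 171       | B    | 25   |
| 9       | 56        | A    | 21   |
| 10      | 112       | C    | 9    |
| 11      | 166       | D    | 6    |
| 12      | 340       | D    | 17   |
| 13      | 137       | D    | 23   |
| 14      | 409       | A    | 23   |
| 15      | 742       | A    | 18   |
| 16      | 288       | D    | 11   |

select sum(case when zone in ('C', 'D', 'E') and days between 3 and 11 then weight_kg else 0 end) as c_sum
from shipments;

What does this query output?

614

ship_id=4: ✗
ship_id=5: ✗
ship_id=6: ✗
ship_id=7: ✓ → 48
ship_id=8: ✗
ship_id=9: ✗
ship_id=10: ✓ → 112
ship_id=11: ✓ → 166
ship_id=12: ✗
ship_id=13: ✗
ship_id=14: ✗
ship_id=15: ✗
ship_id=16: ✓ → 288
c_sum = 48 + 112 + 166 + 288 = 614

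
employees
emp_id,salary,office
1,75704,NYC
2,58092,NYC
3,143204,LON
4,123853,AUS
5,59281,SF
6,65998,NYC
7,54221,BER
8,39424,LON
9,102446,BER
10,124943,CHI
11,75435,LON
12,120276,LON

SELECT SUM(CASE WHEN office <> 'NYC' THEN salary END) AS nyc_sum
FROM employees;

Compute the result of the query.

emp_id=1: ✗
emp_id=2: ✗
emp_id=3: ✓ → 143204
emp_id=4: ✓ → 123853
emp_id=5: ✓ → 59281
emp_id=6: ✗
emp_id=7: ✓ → 54221
emp_id=8: ✓ → 39424
emp_id=9: ✓ → 102446
emp_id=10: ✓ → 124943
emp_id=11: ✓ → 75435
emp_id=12: ✓ → 120276
nyc_sum = 143204 + 123853 + 59281 + 54221 + 39424 + 102446 + 124943 + 75435 + 120276 = 843083

843083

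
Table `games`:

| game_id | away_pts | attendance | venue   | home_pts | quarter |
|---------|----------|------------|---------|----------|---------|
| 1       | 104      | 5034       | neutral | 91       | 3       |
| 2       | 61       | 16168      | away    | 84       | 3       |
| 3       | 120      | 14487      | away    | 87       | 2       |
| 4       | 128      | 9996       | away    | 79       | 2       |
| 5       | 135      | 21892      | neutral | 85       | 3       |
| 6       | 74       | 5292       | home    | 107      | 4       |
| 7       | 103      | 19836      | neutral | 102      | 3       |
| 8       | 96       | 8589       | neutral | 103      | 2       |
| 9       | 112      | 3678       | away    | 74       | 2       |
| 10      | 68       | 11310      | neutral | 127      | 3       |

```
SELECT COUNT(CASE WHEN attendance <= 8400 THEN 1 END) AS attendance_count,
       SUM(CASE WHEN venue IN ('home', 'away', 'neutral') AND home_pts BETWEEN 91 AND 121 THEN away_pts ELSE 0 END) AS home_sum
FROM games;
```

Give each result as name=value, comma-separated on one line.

[attendance_count: attendance <= 8400]
game_id=1: ✓ → 1
game_id=2: ✗
game_id=3: ✗
game_id=4: ✗
game_id=5: ✗
game_id=6: ✓ → 1
game_id=7: ✗
game_id=8: ✗
game_id=9: ✓ → 1
game_id=10: ✗
attendance_count = COUNT(1, 1, 1) = 3
—
[home_sum: venue IN ('home', 'away', 'neutral') AND home_pts BETWEEN 91 AND 121]
game_id=1: ✓ → 104
game_id=2: ✗
game_id=3: ✗
game_id=4: ✗
game_id=5: ✗
game_id=6: ✓ → 74
game_id=7: ✓ → 103
game_id=8: ✓ → 96
game_id=9: ✗
game_id=10: ✗
home_sum = 104 + 74 + 103 + 96 = 377

attendance_count=3, home_sum=377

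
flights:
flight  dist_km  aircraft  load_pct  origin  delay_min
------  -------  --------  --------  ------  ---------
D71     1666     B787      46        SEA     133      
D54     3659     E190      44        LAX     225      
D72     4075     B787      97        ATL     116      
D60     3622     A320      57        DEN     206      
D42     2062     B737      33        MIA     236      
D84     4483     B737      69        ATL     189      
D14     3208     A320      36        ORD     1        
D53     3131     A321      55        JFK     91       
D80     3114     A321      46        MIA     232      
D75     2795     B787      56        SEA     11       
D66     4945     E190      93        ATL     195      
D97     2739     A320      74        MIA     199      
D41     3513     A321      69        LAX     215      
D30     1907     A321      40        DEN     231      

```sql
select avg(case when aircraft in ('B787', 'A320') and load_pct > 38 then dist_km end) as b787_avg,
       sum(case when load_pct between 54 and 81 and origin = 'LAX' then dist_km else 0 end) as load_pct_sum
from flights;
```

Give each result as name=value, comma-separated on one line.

[b787_avg: aircraft in ('B787', 'A320') and load_pct > 38]
flight=D71: ✓ → 1666
flight=D54: ✗
flight=D72: ✓ → 4075
flight=D60: ✓ → 3622
flight=D42: ✗
flight=D84: ✗
flight=D14: ✗
flight=D53: ✗
flight=D80: ✗
flight=D75: ✓ → 2795
flight=D66: ✗
flight=D97: ✓ → 2739
flight=D41: ✗
flight=D30: ✗
b787_avg = (1666 + 4075 + 3622 + 2795 + 2739) / 5 = 2979.4
—
[load_pct_sum: load_pct between 54 and 81 and origin = 'LAX']
flight=D71: ✗
flight=D54: ✗
flight=D72: ✗
flight=D60: ✗
flight=D42: ✗
flight=D84: ✗
flight=D14: ✗
flight=D53: ✗
flight=D80: ✗
flight=D75: ✗
flight=D66: ✗
flight=D97: ✗
flight=D41: ✓ → 3513
flight=D30: ✗
load_pct_sum = 3513

b787_avg=2979.4, load_pct_sum=3513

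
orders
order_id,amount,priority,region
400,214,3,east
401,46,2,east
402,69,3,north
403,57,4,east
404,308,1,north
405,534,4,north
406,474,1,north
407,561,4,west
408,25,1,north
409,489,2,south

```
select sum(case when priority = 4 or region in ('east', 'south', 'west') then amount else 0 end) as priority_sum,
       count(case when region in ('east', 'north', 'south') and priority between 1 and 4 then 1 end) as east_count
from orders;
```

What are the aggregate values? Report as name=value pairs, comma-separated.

[priority_sum: priority = 4 or region in ('east', 'south', 'west')]
order_id=400: ✓ → 214
order_id=401: ✓ → 46
order_id=402: ✗
order_id=403: ✓ → 57
order_id=404: ✗
order_id=405: ✓ → 534
order_id=406: ✗
order_id=407: ✓ → 561
order_id=408: ✗
order_id=409: ✓ → 489
priority_sum = 214 + 46 + 57 + 534 + 561 + 489 = 1901
—
[east_count: region in ('east', 'north', 'south') and priority between 1 and 4]
order_id=400: ✓ → 1
order_id=401: ✓ → 1
order_id=402: ✓ → 1
order_id=403: ✓ → 1
order_id=404: ✓ → 1
order_id=405: ✓ → 1
order_id=406: ✓ → 1
order_id=407: ✗
order_id=408: ✓ → 1
order_id=409: ✓ → 1
east_count = COUNT(1, 1, 1, 1, 1, 1, 1, 1, 1) = 9

priority_sum=1901, east_count=9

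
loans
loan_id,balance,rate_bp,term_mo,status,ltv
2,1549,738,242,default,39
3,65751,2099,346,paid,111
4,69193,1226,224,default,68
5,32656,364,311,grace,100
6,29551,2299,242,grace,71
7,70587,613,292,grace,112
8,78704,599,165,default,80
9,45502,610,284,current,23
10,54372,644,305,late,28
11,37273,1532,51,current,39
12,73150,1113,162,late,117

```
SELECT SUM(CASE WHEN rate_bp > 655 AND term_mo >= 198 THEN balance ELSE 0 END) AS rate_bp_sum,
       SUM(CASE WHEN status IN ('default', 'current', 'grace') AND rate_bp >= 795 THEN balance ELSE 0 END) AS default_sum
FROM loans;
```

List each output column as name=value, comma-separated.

[rate_bp_sum: rate_bp > 655 AND term_mo >= 198]
loan_id=2: ✓ → 1549
loan_id=3: ✓ → 65751
loan_id=4: ✓ → 69193
loan_id=5: ✗
loan_id=6: ✓ → 29551
loan_id=7: ✗
loan_id=8: ✗
loan_id=9: ✗
loan_id=10: ✗
loan_id=11: ✗
loan_id=12: ✗
rate_bp_sum = 1549 + 65751 + 69193 + 29551 = 166044
—
[default_sum: status IN ('default', 'current', 'grace') AND rate_bp >= 795]
loan_id=2: ✗
loan_id=3: ✗
loan_id=4: ✓ → 69193
loan_id=5: ✗
loan_id=6: ✓ → 29551
loan_id=7: ✗
loan_id=8: ✗
loan_id=9: ✗
loan_id=10: ✗
loan_id=11: ✓ → 37273
loan_id=12: ✗
default_sum = 69193 + 29551 + 37273 = 136017

rate_bp_sum=166044, default_sum=136017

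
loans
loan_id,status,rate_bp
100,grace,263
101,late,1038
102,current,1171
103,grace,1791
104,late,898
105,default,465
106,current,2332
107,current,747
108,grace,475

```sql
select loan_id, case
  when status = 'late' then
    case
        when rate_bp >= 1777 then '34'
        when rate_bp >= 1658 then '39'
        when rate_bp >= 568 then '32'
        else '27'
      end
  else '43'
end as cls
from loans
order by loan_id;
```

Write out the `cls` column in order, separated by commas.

43, 32, 43, 43, 32, 43, 43, 43, 43

loan_id=100: status='grace' → outer ELSE → 43
loan_id=101: status='late' → inner[rate_bp >= 568] → 32
loan_id=102: status='current' → outer ELSE → 43
loan_id=103: status='grace' → outer ELSE → 43
loan_id=104: status='late' → inner[rate_bp >= 568] → 32
loan_id=105: status='default' → outer ELSE → 43
loan_id=106: status='current' → outer ELSE → 43
loan_id=107: status='current' → outer ELSE → 43
loan_id=108: status='grace' → outer ELSE → 43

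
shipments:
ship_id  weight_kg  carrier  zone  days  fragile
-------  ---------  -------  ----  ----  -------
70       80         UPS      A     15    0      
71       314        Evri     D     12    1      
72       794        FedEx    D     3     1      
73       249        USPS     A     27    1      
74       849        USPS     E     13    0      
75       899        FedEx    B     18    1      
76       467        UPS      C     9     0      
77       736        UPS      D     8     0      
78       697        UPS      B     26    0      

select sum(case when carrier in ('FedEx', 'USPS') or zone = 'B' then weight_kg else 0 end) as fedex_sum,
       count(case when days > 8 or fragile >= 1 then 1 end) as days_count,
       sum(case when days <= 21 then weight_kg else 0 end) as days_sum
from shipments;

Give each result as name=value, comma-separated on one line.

fedex_sum=3488, days_count=8, days_sum=4139

[fedex_sum: carrier in ('FedEx', 'USPS') or zone = 'B']
ship_id=70: ✗
ship_id=71: ✗
ship_id=72: ✓ → 794
ship_id=73: ✓ → 249
ship_id=74: ✓ → 849
ship_id=75: ✓ → 899
ship_id=76: ✗
ship_id=77: ✗
ship_id=78: ✓ → 697
fedex_sum = 794 + 249 + 849 + 899 + 697 = 3488
—
[days_count: days > 8 or fragile >= 1]
ship_id=70: ✓ → 1
ship_id=71: ✓ → 1
ship_id=72: ✓ → 1
ship_id=73: ✓ → 1
ship_id=74: ✓ → 1
ship_id=75: ✓ → 1
ship_id=76: ✓ → 1
ship_id=77: ✗
ship_id=78: ✓ → 1
days_count = COUNT(1, 1, 1, 1, 1, 1, 1, 1) = 8
—
[days_sum: days <= 21]
ship_id=70: ✓ → 80
ship_id=71: ✓ → 314
ship_id=72: ✓ → 794
ship_id=73: ✗
ship_id=74: ✓ → 849
ship_id=75: ✓ → 899
ship_id=76: ✓ → 467
ship_id=77: ✓ → 736
ship_id=78: ✗
days_sum = 80 + 314 + 794 + 849 + 899 + 467 + 736 = 4139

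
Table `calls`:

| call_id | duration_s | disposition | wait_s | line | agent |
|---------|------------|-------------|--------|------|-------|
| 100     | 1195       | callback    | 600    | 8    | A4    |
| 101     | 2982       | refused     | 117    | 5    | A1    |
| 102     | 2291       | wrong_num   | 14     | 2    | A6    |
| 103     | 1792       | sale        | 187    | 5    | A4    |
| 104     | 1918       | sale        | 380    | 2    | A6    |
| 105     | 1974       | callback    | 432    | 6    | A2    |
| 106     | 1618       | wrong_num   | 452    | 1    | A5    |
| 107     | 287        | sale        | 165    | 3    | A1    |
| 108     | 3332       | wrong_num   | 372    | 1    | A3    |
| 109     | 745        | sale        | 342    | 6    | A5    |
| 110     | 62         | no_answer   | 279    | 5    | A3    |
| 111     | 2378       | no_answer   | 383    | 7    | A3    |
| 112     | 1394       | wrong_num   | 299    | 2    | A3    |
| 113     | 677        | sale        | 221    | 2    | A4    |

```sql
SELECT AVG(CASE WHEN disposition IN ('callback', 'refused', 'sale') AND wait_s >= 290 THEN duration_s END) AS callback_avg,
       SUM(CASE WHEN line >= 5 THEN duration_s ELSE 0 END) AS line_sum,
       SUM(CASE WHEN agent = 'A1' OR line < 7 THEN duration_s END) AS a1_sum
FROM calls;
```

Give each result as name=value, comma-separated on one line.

callback_avg=1458, line_sum=11128, a1_sum=19072

[callback_avg: disposition IN ('callback', 'refused', 'sale') AND wait_s >= 290]
call_id=100: ✓ → 1195
call_id=101: ✗
call_id=102: ✗
call_id=103: ✗
call_id=104: ✓ → 1918
call_id=105: ✓ → 1974
call_id=106: ✗
call_id=107: ✗
call_id=108: ✗
call_id=109: ✓ → 745
call_id=110: ✗
call_id=111: ✗
call_id=112: ✗
call_id=113: ✗
callback_avg = (1195 + 1918 + 1974 + 745) / 4 = 1458
—
[line_sum: line >= 5]
call_id=100: ✓ → 1195
call_id=101: ✓ → 2982
call_id=102: ✗
call_id=103: ✓ → 1792
call_id=104: ✗
call_id=105: ✓ → 1974
call_id=106: ✗
call_id=107: ✗
call_id=108: ✗
call_id=109: ✓ → 745
call_id=110: ✓ → 62
call_id=111: ✓ → 2378
call_id=112: ✗
call_id=113: ✗
line_sum = 1195 + 2982 + 1792 + 1974 + 745 + 62 + 2378 = 11128
—
[a1_sum: agent = 'A1' OR line < 7]
call_id=100: ✗
call_id=101: ✓ → 2982
call_id=102: ✓ → 2291
call_id=103: ✓ → 1792
call_id=104: ✓ → 1918
call_id=105: ✓ → 1974
call_id=106: ✓ → 1618
call_id=107: ✓ → 287
call_id=108: ✓ → 3332
call_id=109: ✓ → 745
call_id=110: ✓ → 62
call_id=111: ✗
call_id=112: ✓ → 1394
call_id=113: ✓ → 677
a1_sum = 2982 + 2291 + 1792 + 1918 + 1974 + 1618 + 287 + 3332 + 745 + 62 + 1394 + 677 = 19072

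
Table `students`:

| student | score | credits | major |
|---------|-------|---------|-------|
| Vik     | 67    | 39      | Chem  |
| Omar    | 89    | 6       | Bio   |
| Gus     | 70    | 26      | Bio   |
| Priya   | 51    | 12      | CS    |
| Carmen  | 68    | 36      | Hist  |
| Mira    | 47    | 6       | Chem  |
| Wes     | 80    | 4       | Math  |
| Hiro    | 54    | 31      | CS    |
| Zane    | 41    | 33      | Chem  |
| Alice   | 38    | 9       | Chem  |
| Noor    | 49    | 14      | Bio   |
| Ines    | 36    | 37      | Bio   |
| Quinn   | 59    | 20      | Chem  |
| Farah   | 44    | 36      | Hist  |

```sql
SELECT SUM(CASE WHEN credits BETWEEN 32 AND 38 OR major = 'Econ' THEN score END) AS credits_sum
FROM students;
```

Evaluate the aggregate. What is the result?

189

student=Vik: ✗
student=Omar: ✗
student=Gus: ✗
student=Priya: ✗
student=Carmen: ✓ → 68
student=Mira: ✗
student=Wes: ✗
student=Hiro: ✗
student=Zane: ✓ → 41
student=Alice: ✗
student=Noor: ✗
student=Ines: ✓ → 36
student=Quinn: ✗
student=Farah: ✓ → 44
credits_sum = 68 + 41 + 36 + 44 = 189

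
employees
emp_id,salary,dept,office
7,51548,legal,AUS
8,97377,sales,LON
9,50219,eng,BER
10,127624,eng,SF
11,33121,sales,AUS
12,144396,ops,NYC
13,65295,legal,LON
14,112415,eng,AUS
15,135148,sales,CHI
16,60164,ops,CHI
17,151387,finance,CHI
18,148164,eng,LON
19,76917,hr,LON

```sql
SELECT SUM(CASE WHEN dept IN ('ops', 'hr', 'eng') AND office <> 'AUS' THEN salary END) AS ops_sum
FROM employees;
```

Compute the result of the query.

607484

emp_id=7: ✗
emp_id=8: ✗
emp_id=9: ✓ → 50219
emp_id=10: ✓ → 127624
emp_id=11: ✗
emp_id=12: ✓ → 144396
emp_id=13: ✗
emp_id=14: ✗
emp_id=15: ✗
emp_id=16: ✓ → 60164
emp_id=17: ✗
emp_id=18: ✓ → 148164
emp_id=19: ✓ → 76917
ops_sum = 50219 + 127624 + 144396 + 60164 + 148164 + 76917 = 607484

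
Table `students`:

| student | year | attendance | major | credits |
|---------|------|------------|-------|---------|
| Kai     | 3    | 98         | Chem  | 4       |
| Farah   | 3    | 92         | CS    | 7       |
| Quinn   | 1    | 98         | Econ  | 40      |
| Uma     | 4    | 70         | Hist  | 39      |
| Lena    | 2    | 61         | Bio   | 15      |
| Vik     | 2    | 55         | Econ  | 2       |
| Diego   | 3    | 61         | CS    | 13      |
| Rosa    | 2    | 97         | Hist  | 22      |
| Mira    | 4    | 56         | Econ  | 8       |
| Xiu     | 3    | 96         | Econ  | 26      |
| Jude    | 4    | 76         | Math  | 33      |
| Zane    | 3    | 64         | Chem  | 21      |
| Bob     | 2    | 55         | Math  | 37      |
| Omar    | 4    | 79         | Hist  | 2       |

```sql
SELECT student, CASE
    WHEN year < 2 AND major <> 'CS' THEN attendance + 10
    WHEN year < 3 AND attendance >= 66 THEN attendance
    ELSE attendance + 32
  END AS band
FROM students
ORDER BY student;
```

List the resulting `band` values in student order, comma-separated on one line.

student=Bob: ELSE → 87
student=Diego: ELSE → 93
student=Farah: ELSE → 124
student=Jude: ELSE → 108
student=Kai: ELSE → 130
student=Lena: ELSE → 93
student=Mira: ELSE → 88
student=Omar: ELSE → 111
student=Quinn: year < 2 AND major <> 'CS' → 108
student=Rosa: year < 3 AND attendance >= 66 → 97
student=Uma: ELSE → 102
student=Vik: ELSE → 87
student=Xiu: ELSE → 128
student=Zane: ELSE → 96

87, 93, 124, 108, 130, 93, 88, 111, 108, 97, 102, 87, 128, 96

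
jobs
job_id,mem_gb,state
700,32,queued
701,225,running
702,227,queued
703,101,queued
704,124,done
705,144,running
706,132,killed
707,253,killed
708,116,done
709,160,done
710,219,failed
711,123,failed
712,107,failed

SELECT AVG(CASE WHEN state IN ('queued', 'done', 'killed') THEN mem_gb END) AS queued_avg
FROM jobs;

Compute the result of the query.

job_id=700: ✓ → 32
job_id=701: ✗
job_id=702: ✓ → 227
job_id=703: ✓ → 101
job_id=704: ✓ → 124
job_id=705: ✗
job_id=706: ✓ → 132
job_id=707: ✓ → 253
job_id=708: ✓ → 116
job_id=709: ✓ → 160
job_id=710: ✗
job_id=711: ✗
job_id=712: ✗
queued_avg = (32 + 227 + 101 + 124 + 132 + 253 + 116 + 160) / 8 = 143.125

143.125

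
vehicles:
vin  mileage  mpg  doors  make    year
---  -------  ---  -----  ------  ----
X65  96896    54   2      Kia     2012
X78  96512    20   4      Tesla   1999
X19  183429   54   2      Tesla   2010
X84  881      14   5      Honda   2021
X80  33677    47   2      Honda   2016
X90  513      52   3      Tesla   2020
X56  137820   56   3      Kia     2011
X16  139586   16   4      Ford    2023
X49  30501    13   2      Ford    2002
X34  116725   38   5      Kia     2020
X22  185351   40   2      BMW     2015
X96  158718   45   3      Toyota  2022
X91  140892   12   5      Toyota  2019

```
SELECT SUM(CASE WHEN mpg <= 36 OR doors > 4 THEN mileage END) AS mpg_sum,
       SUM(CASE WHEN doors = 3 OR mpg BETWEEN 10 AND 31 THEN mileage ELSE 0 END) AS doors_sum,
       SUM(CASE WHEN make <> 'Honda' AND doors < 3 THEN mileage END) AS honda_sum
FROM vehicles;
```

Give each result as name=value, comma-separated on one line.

mpg_sum=525097, doors_sum=705423, honda_sum=496177

[mpg_sum: mpg <= 36 OR doors > 4]
vin=X65: ✗
vin=X78: ✓ → 96512
vin=X19: ✗
vin=X84: ✓ → 881
vin=X80: ✗
vin=X90: ✗
vin=X56: ✗
vin=X16: ✓ → 139586
vin=X49: ✓ → 30501
vin=X34: ✓ → 116725
vin=X22: ✗
vin=X96: ✗
vin=X91: ✓ → 140892
mpg_sum = 96512 + 881 + 139586 + 30501 + 116725 + 140892 = 525097
—
[doors_sum: doors = 3 OR mpg BETWEEN 10 AND 31]
vin=X65: ✗
vin=X78: ✓ → 96512
vin=X19: ✗
vin=X84: ✓ → 881
vin=X80: ✗
vin=X90: ✓ → 513
vin=X56: ✓ → 137820
vin=X16: ✓ → 139586
vin=X49: ✓ → 30501
vin=X34: ✗
vin=X22: ✗
vin=X96: ✓ → 158718
vin=X91: ✓ → 140892
doors_sum = 96512 + 881 + 513 + 137820 + 139586 + 30501 + 158718 + 140892 = 705423
—
[honda_sum: make <> 'Honda' AND doors < 3]
vin=X65: ✓ → 96896
vin=X78: ✗
vin=X19: ✓ → 183429
vin=X84: ✗
vin=X80: ✗
vin=X90: ✗
vin=X56: ✗
vin=X16: ✗
vin=X49: ✓ → 30501
vin=X34: ✗
vin=X22: ✓ → 185351
vin=X96: ✗
vin=X91: ✗
honda_sum = 96896 + 183429 + 30501 + 185351 = 496177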